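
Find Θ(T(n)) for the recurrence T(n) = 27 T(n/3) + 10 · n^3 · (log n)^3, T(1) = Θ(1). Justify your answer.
T(n) = Θ(n^3 · (log n)^4)

Here log_3 27 = 3 and f(n) = 10 · n^3 · (log n)^3 = Θ(n^(log_3 27) · (log n)^3). This is the extended Case 2 of the master theorem (f matches the critical exponent up to log factors), giving T(n) = Θ(n^(log_3 27) · (log n)^(3+1)) = Θ(n^3 · (log n)^4).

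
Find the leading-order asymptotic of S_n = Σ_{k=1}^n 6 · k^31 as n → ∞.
S_n ~ 3 · n^32 / 16

By integral comparison (Euler-Maclaurin), Σ_{k=1}^n 6 · k^31 = 6 · ∫_0^n x^31 dx + O(n^31) = 6 · n^32/32 = 3 · n^32 / 16 + O(n^31). (Equivalently, Faulhaber's formula gives the same leading term.)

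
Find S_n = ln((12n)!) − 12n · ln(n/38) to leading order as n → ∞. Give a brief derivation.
S_n ~ 12n · (ln 456 − 1) + O(ln n)

Stirling: ln((12n)!) = 12n ln(12n) − 12n + O(ln n).
  S_n = 12n ln(12n) − 12n − 12n ln(n/38) + O(ln n)
      = 12n ln(12n) − 12n ln n + 12n ln 38 − 12n + O(ln n)
      = 12n ln 12 + 12n ln 38 − 12n + O(ln n)
      = 12n (ln 456 − 1) + O(ln n).
Numerically ln(456) − 1 ≈ 5.1225.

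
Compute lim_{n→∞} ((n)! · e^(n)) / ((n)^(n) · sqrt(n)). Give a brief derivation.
lim = sqrt(2π)

Stirling: (n)! ~ sqrt(2π·n) · (n/e)^(n). Hence
  (n)! · e^(n) / (n)^(n) ~ sqrt(2π·n).
Dividing by sqrt(n): sqrt(2π·n) / sqrt(n) = sqrt(2π) · n^((1−1)/2), so the limit is sqrt(2π).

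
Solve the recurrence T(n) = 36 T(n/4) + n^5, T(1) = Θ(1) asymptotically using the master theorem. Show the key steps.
T(n) = Θ(n^5)

log_4 36 ≈ 2.585. f(n) = n^5 dominates n^(log_4 36) since 5 > 2.585, and the regularity condition a·f(n/b) = 36·(n/4)^5 = (36/1024)·n^5 ≤ c·f(n) holds with c = 36/1024 ≈ 0.0352 < 1. So this is Case 3: T(n) = Θ(f(n)) = Θ(n^5).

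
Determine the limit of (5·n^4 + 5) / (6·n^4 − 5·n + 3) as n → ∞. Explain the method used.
lim = 5/6

For large n the leading n^4 terms dominate both numerator and denominator. Dividing top and bottom by n^4, every other term tends to 0, leaving 5/6.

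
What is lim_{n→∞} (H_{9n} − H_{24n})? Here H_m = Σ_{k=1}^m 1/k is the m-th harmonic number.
lim = ln(9/24) = ln(3/8)

Euler-Maclaurin gives H_m = ln m + γ + 1/(2m) + O(1/m^2). The γ and O(1/m) terms cancel in the difference:
  H_{9n} − H_{24n} = ln(9n) − ln(24n) + O(1/n) = ln(9/24) + O(1/n).
Hence the limit is ln(9/24) = ln(3/8).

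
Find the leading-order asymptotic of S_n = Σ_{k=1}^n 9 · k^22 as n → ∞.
S_n ~ 9 · n^23 / 23

By integral comparison (Euler-Maclaurin), Σ_{k=1}^n 9 · k^22 = 9 · ∫_0^n x^22 dx + O(n^22) = 9 · n^23/23 + O(n^22). (Equivalently, Faulhaber's formula gives the same leading term.)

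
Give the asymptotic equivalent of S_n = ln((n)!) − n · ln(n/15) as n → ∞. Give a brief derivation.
S_n ~ n · (ln 15 − 1) + O(ln n)

Stirling: ln((n)!) = n ln(n) − n + O(ln n).
  S_n = n ln(n) − n − n ln(n/15) + O(ln n)
      = n ln(n) − n ln n + n ln 15 − n + O(ln n)
      = n ln 15 − n + O(ln n)
      = n (ln 15 − 1) + O(ln n).
Numerically ln(15) − 1 ≈ 1.7081.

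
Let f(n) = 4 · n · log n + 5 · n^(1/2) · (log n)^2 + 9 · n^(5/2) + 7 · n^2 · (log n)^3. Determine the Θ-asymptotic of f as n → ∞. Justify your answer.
f(n) ∈ Θ(n^(5/2))

Compare the terms by growth order. For large n, n^a · (log n)^b dominates n^a' · (log n)^b' iff a > a', or (a = a' and b > b'). Ranking the 4 terms shows the dominant one is 9 · n^(5/2). Hence f(n) ∈ Θ(n^(5/2)).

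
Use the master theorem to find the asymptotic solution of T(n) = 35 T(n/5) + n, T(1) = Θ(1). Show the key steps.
T(n) = Θ(n^(log_5 35))

Master theorem: compare f(n) = n to n^(log_5 35) where log_5 35 ≈ 2.209. Since 1 < log_5 35, we have f(n) = O(n^(log_5 35 − ε)) for some ε > 0 — Case 1. Hence T(n) = Θ(n^(log_5 35)).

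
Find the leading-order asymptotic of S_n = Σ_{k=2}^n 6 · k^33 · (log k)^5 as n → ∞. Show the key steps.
S_n ~ 3 · n^34 · (log n)^5 / 17

By integral comparison, S_n = ∫_1^n 6 · x^33 · (log x)^5 dx + O(n^33 · (log n)^5). For the integral, the leading term of ∫_1^n x^33 (log x)^5 dx is n^34/34 · (log n)^5 (by repeated integration by parts; each step lowers the log-exponent and produces a relatively O(1/log n) correction). Hence S_n ~ 3 · n^34 · (log n)^5 / 17.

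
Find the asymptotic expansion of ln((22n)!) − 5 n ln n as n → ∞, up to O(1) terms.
ln((22n)!) − 5 n ln n = 17 n ln n + 22(ln 22 − 1) n + (1/2) ln(2π·22n) + O(1/n)

Stirling: ln((22n)!) = 22n ln(22n) − 22n + (1/2) ln(2π·22n) + O(1/n).
Expand 22n ln(22n) = 22n (ln n + ln 22) = 22n ln n + 22n ln 22.
Subtract 5n ln n: leading term is (22 − 5) n ln n = 17 n ln n. The next term is 22n ln 22 − 22n = 22(ln 22 − 1) n. Then the (1/2) ln(2π·22n) correction.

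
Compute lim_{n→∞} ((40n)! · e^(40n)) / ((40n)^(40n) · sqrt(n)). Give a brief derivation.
lim = sqrt(2π·40)

Stirling: (40n)! ~ sqrt(2π·40n) · (40n/e)^(40n). Hence
  (40n)! · e^(40n) / (40n)^(40n) ~ sqrt(2π·40n).
Dividing by sqrt(n): sqrt(2π·40n) / sqrt(n) = sqrt(2π·40) · n^((1−1)/2), so the limit is sqrt(2π·40).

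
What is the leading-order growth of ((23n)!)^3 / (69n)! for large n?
((23n)!)^3/(69n)! ~ ((2π·23n)^(2/2) / sqrt(3)) · 3^(−3·23n)  →  0

Write N = 23n. Stirling: N! ~ sqrt(2π N)(N/e)^N and (3N)! ~ sqrt(2π·3N)·(3N/e)^(3N).
  (N!)^3/(3N)! ~ (2π N)^(3/2) (N/e)^(3N) / [sqrt(2π·3N) (3N/e)^(3N)]
     = (2π N)^(3/2) / sqrt(2π·3N) · (N/(3N))^(3N)
     = (2π N)^((3−1)/2) / sqrt(3) · 3^(−3N).
Since 3^3 > 1, the factor 3^(−3N) decays exponentially, so the ratio → 0. Substituting N = 23n gives the stated form.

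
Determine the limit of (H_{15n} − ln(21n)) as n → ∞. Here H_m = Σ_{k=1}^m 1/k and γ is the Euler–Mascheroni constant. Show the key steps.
lim = ln(5/7) + γ

By Euler-Maclaurin, H_m = ln m + γ + O(1/m). So
  H_{15n} − ln(21n) = ln(15n) + γ − ln(21n) + O(1/n)
                       = ln(15/21) + γ + O(1/n).
Hence the limit is ln(15/21) + γ (= ln(5/7)).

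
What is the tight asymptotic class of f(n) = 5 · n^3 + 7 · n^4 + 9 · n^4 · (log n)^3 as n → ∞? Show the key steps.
f(n) ∈ Θ(n^4 · (log n)^3)

Compare the terms by growth order. For large n, n^a · (log n)^b dominates n^a' · (log n)^b' iff a > a', or (a = a' and b > b'). Ranking the 3 terms shows the dominant one is 9 · n^4 · (log n)^3. Hence f(n) ∈ Θ(n^4 · (log n)^3).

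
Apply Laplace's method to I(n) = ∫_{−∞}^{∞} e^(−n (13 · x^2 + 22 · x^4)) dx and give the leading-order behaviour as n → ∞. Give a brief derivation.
I(n) ~ sqrt(π/(13n))

φ(x) = 13 · x^2 + 22 · x^4 has its unique global minimum at x* = 0 (since φ'(x) = 26x + 88x^3 = 0 only at x = 0 for real x with both coefficients positive, and φ → ∞ as |x| → ∞). At x* = 0, φ(0) = 0 and φ''(0) = 26. Laplace's method then gives
  I(n) ~ sqrt(2π / (n · φ''(0))) · e^(−n φ(0)) = sqrt(2π / (26n)) = sqrt(π/(13n)).
The 22 · x^4 term contributes only at subleading order (an O(1/n) relative correction).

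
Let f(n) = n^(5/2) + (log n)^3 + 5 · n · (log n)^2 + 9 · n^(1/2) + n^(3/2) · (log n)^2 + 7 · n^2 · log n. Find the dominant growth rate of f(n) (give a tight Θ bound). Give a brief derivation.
f(n) ∈ Θ(n^(5/2))

Compare the terms by growth order. For large n, n^a · (log n)^b dominates n^a' · (log n)^b' iff a > a', or (a = a' and b > b'). Ranking the 6 terms shows the dominant one is n^(5/2). Hence f(n) ∈ Θ(n^(5/2)).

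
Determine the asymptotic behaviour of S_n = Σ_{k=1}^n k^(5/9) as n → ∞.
S_n ~ (9/14) · n^(14/9)

Integral comparison: Σ_{k=1}^n k^(5/9) = ∫_0^n x^(5/9) dx + O(n^(5/9)). The integral is n^(1 + 5/9) / (1 + 5/9) = n^((5+9)/9) / ((5+9)/9) = (9/14) · n^(14/9).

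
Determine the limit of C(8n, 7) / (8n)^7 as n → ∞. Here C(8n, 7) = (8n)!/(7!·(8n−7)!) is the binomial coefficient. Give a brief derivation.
lim = 1/7! = 1/5040

With N = 8n → ∞: C(N, 7) / N^7 = [N(N−1)…(N−6)] / (7! · N^7) = (1/7!) · 1 · (1 − 1/(8n)) · … · (1 − 6/(8n)). Each factor → 1 as N → ∞, so the limit is 1/7! = 1/5040.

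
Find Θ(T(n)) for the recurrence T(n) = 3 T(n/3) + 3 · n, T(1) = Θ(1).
T(n) = Θ(n log n)

log_3 3 = 1, and f(n) = 3 · n = Θ(n^(log_3 3)). This is Case 2 of the master theorem: T(n) = Θ(f(n) · log n) = Θ(n log n).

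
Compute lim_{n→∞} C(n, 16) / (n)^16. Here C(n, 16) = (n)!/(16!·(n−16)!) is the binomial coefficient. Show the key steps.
lim = 1/16! = 1/20922789888000

With N = n → ∞: C(N, 16) / N^16 = [N(N−1)…(N−15)] / (16! · N^16) = (1/16!) · 1 · (1 − 1/n) · … · (1 − 15/n). Each factor → 1 as N → ∞, so the limit is 1/16! = 1/20922789888000.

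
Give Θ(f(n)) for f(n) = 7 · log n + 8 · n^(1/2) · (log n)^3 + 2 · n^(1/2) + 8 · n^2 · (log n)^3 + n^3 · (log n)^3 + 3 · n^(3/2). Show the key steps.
f(n) ∈ Θ(n^3 · (log n)^3)

Compare the terms by growth order. For large n, n^a · (log n)^b dominates n^a' · (log n)^b' iff a > a', or (a = a' and b > b'). Ranking the 6 terms shows the dominant one is n^3 · (log n)^3. Hence f(n) ∈ Θ(n^3 · (log n)^3).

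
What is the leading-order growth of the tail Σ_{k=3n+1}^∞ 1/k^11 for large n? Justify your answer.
Σ_{k>3n} 1/k^11 ~ 1/(10 · (3n)^10)

Compare to the integral: ∫_{3n}^∞ x^(−11) dx = [−x^(−10)/10]_{3n}^∞ = 1/((11−1)·(3n)^10). Euler-Maclaurin then gives
  Σ_{k>3n} 1/k^11 = ∫_{3n}^∞ dx/x^11 − 1/(2·(3n)^11) + O(1/(3n)^12).
(Equivalently this is ζ(11) − Σ_{k≤3n} 1/k^11.)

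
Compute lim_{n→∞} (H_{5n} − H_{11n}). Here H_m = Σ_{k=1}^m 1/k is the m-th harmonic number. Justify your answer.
lim = ln(5/11)

Euler-Maclaurin gives H_m = ln m + γ + 1/(2m) + O(1/m^2). The γ and O(1/m) terms cancel in the difference:
  H_{5n} − H_{11n} = ln(5n) − ln(11n) + O(1/n) = ln(5/11) + O(1/n).
Hence the limit is ln(5/11).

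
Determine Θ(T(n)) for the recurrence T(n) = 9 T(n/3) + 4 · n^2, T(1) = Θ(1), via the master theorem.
T(n) = Θ(n^2 log n)

log_3 9 = 2, and f(n) = 4 · n^2 = Θ(n^(log_3 9)). This is Case 2 of the master theorem: T(n) = Θ(f(n) · log n) = Θ(n^2 log n).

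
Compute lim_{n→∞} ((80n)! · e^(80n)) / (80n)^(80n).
lim = ∞

Stirling: (80n)! ~ sqrt(2π·80n) · (80n/e)^(80n). Hence
  (80n)! · e^(80n) / (80n)^(80n) ~ sqrt(2π·80n) = sqrt(2π·80) · sqrt(n) → ∞.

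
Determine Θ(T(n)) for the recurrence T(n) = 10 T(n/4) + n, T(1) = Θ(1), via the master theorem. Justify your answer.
T(n) = Θ(n^(log_4 10))

Master theorem: compare f(n) = n to n^(log_4 10) where log_4 10 ≈ 1.661. Since 1 < log_4 10, we have f(n) = O(n^(log_4 10 − ε)) for some ε > 0 — Case 1. Hence T(n) = Θ(n^(log_4 10)).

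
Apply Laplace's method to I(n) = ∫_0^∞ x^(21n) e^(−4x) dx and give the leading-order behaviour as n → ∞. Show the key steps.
I(n) ~ (sqrt(2π·21n) / 4) · (21n/(4e))^(21n)

Write the integrand as exp(21n ln x − 4x) and set f(x) = 21n ln x − 4x. Then f'(x) = 21n/x − 4 = 0 at x* = 21n/4, and f''(x*) = −21n/x*^2 = −4^2/(21n). Laplace's method (interior maximum) gives
  I(n) ~ e^(f(x*)) · sqrt(2π / |f''(x*)|)
        = exp(21n ln(21n/4) − 21n) · sqrt(2π · 21n / 4^2)
        = (21n/4)^(21n) e^(−21n) · sqrt(2π·21n) / 4
        = (sqrt(2π·21n) / 4) · (21n/(4e))^(21n).
This matches Γ(21n+1)/4^(21n+1) with Stirling applied to Γ.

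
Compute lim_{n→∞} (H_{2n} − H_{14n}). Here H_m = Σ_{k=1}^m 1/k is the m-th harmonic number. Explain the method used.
lim = ln(2/14) = −ln 7

Euler-Maclaurin gives H_m = ln m + γ + 1/(2m) + O(1/m^2). The γ and O(1/m) terms cancel in the difference:
  H_{2n} − H_{14n} = ln(2n) − ln(14n) + O(1/n) = ln(2/14) + O(1/n).
Hence the limit is ln(2/14) = −ln 7.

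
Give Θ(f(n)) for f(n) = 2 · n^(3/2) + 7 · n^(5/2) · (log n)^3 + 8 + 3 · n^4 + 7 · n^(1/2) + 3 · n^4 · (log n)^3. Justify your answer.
f(n) ∈ Θ(n^4 · (log n)^3)

Compare the terms by growth order. For large n, n^a · (log n)^b dominates n^a' · (log n)^b' iff a > a', or (a = a' and b > b'). Ranking the 6 terms shows the dominant one is 3 · n^4 · (log n)^3. Hence f(n) ∈ Θ(n^4 · (log n)^3).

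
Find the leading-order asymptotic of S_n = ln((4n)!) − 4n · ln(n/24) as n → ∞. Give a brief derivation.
S_n ~ 4n · (ln 96 − 1) + O(ln n)

Stirling: ln((4n)!) = 4n ln(4n) − 4n + O(ln n).
  S_n = 4n ln(4n) − 4n − 4n ln(n/24) + O(ln n)
      = 4n ln(4n) − 4n ln n + 4n ln 24 − 4n + O(ln n)
      = 4n ln 4 + 4n ln 24 − 4n + O(ln n)
      = 4n (ln 96 − 1) + O(ln n).
Numerically ln(96) − 1 ≈ 3.5643.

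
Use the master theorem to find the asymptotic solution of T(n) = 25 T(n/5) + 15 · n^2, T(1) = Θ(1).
T(n) = Θ(n^2 log n)

log_5 25 = 2, and f(n) = 15 · n^2 = Θ(n^(log_5 25)). This is Case 2 of the master theorem: T(n) = Θ(f(n) · log n) = Θ(n^2 log n).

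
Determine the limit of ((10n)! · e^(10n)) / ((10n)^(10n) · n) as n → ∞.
lim = 0

Stirling: (10n)! ~ sqrt(2π·10n) · (10n/e)^(10n). Hence
  (10n)! · e^(10n) / (10n)^(10n) ~ sqrt(2π·10n).
Dividing by n: sqrt(2π·10n) / n = sqrt(2π·10) · n^((1−2)/2), so the expression behaves like sqrt(2π·10) · n^((1−2)/2) → 0.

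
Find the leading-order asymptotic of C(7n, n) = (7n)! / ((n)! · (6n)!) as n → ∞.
C(7n, n) ~ (823543/46656)^(n) · sqrt(7/(12π·n))

Write N = n. Apply Stirling to each factorial:
  (7N)! ~ sqrt(2π·7N) · (7N/e)^(7N),
  N! ~ sqrt(2π N) · (N/e)^N,
  (6N)! ~ sqrt(2π·6N) · (6N/e)^(6N).
The exponential factors combine to (7N)^(7N) / (N^N · (6N)^(6N)) = 7^(7N)/6^(6N) = (7^7/6^6)^N = (823543/46656)^N.
The square-root prefactors combine to sqrt(2π·7N) / (sqrt(2π N)·sqrt(2π·6N)) = sqrt(7 / (2π·6·N)) = sqrt(7/(12π·n)).
Substituting N = n: C(7n, n) ~ (823543/46656)^(n) · sqrt(7/(12π·n)).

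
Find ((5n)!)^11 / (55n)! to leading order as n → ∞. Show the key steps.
((5n)!)^11/(55n)! ~ ((2π·5n)^(10/2) / sqrt(11)) · 11^(−11·5n)  →  0

Write N = 5n. Stirling: N! ~ sqrt(2π N)(N/e)^N and (11N)! ~ sqrt(2π·11N)·(11N/e)^(11N).
  (N!)^11/(11N)! ~ (2π N)^(11/2) (N/e)^(11N) / [sqrt(2π·11N) (11N/e)^(11N)]
     = (2π N)^(11/2) / sqrt(2π·11N) · (N/(11N))^(11N)
     = (2π N)^((11−1)/2) / sqrt(11) · 11^(−11N).
Since 11^11 > 1, the factor 11^(−11N) decays exponentially, so the ratio → 0. Substituting N = 5n gives the stated form.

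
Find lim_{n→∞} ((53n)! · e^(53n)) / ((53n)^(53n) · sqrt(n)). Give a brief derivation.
lim = sqrt(2π·53)

Stirling: (53n)! ~ sqrt(2π·53n) · (53n/e)^(53n). Hence
  (53n)! · e^(53n) / (53n)^(53n) ~ sqrt(2π·53n).
Dividing by sqrt(n): sqrt(2π·53n) / sqrt(n) = sqrt(2π·53) · n^((1−1)/2), so the limit is sqrt(2π·53).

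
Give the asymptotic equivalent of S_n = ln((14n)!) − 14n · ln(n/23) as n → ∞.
S_n ~ 14n · (ln 322 − 1) + O(ln n)

Stirling: ln((14n)!) = 14n ln(14n) − 14n + O(ln n).
  S_n = 14n ln(14n) − 14n − 14n ln(n/23) + O(ln n)
      = 14n ln(14n) − 14n ln n + 14n ln 23 − 14n + O(ln n)
      = 14n ln 14 + 14n ln 23 − 14n + O(ln n)
      = 14n (ln 322 − 1) + O(ln n).
Numerically ln(322) − 1 ≈ 4.7746.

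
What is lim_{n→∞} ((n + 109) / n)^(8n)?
lim = e^872

Rewrite as (1 + 109/n)^(8n). By the standard limit (1 + x/n)^n → e^x, we have (1 + 109/n)^n → e^109, and raising to the 8th power gives e^872.
More precisely, ln[(1 + 109/n)^(8n)] = 8n · ln(1 + 109/n) = 8n · (109/n + O(1/n^2)) = 872 + O(1/n) → 872.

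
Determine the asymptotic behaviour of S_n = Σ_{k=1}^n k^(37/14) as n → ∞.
S_n ~ (14/51) · n^(51/14)

Integral comparison: Σ_{k=1}^n k^(37/14) = ∫_0^n x^(37/14) dx + O(n^(37/14)). The integral is n^(1 + 37/14) / (1 + 37/14) = n^((37+14)/14) / ((37+14)/14) = (14/51) · n^(51/14).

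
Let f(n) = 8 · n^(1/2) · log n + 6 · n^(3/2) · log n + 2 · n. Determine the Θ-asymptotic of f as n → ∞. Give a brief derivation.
f(n) ∈ Θ(n^(3/2) · log n)

Compare the terms by growth order. For large n, n^a · (log n)^b dominates n^a' · (log n)^b' iff a > a', or (a = a' and b > b'). Ranking the 3 terms shows the dominant one is 6 · n^(3/2) · log n. Hence f(n) ∈ Θ(n^(3/2) · log n).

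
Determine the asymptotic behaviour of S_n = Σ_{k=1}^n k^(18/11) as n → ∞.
S_n ~ (11/29) · n^(29/11)

Integral comparison: Σ_{k=1}^n k^(18/11) = ∫_0^n x^(18/11) dx + O(n^(18/11)). The integral is n^(1 + 18/11) / (1 + 18/11) = n^((18+11)/11) / ((18+11)/11) = (11/29) · n^(29/11).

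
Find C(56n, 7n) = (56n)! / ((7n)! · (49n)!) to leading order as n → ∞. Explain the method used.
C(56n, 7n) ~ (16777216/823543)^(7n) · sqrt(4/(7π·7n))

Write N = 7n. Apply Stirling to each factorial:
  (8N)! ~ sqrt(2π·8N) · (8N/e)^(8N),
  N! ~ sqrt(2π N) · (N/e)^N,
  (7N)! ~ sqrt(2π·7N) · (7N/e)^(7N).
The exponential factors combine to (8N)^(8N) / (N^N · (7N)^(7N)) = 8^(8N)/7^(7N) = (8^8/7^7)^N = (16777216/823543)^N.
The square-root prefactors combine to sqrt(2π·8N) / (sqrt(2π N)·sqrt(2π·7N)) = sqrt(8 / (2π·7·N)) = sqrt(4/(7π·7n)).
Substituting N = 7n: C(56n, 7n) ~ (16777216/823543)^(7n) · sqrt(4/(7π·7n)).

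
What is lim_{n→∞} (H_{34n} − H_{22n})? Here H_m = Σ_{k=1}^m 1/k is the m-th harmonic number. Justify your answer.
lim = ln(34/22) = ln(17/11)

Euler-Maclaurin gives H_m = ln m + γ + 1/(2m) + O(1/m^2). The γ and O(1/m) terms cancel in the difference:
  H_{34n} − H_{22n} = ln(34n) − ln(22n) + O(1/n) = ln(34/22) + O(1/n).
Hence the limit is ln(34/22) = ln(17/11).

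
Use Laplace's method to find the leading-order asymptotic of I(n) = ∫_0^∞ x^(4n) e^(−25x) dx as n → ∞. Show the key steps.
I(n) ~ (sqrt(2π·4n) / 25) · (4n/(25e))^(4n)

Write the integrand as exp(4n ln x − 25x) and set f(x) = 4n ln x − 25x. Then f'(x) = 4n/x − 25 = 0 at x* = 4n/25, and f''(x*) = −4n/x*^2 = −25^2/(4n). Laplace's method (interior maximum) gives
  I(n) ~ e^(f(x*)) · sqrt(2π / |f''(x*)|)
        = exp(4n ln(4n/25) − 4n) · sqrt(2π · 4n / 25^2)
        = (4n/25)^(4n) e^(−4n) · sqrt(2π·4n) / 25
        = (sqrt(2π·4n) / 25) · (4n/(25e))^(4n).
This matches Γ(4n+1)/25^(4n+1) with Stirling applied to Γ.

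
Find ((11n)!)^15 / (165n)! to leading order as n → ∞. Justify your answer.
((11n)!)^15/(165n)! ~ ((2π·11n)^(14/2) / sqrt(15)) · 15^(−15·11n)  →  0

Write N = 11n. Stirling: N! ~ sqrt(2π N)(N/e)^N and (15N)! ~ sqrt(2π·15N)·(15N/e)^(15N).
  (N!)^15/(15N)! ~ (2π N)^(15/2) (N/e)^(15N) / [sqrt(2π·15N) (15N/e)^(15N)]
     = (2π N)^(15/2) / sqrt(2π·15N) · (N/(15N))^(15N)
     = (2π N)^((15−1)/2) / sqrt(15) · 15^(−15N).
Since 15^15 > 1, the factor 15^(−15N) decays exponentially, so the ratio → 0. Substituting N = 11n gives the stated form.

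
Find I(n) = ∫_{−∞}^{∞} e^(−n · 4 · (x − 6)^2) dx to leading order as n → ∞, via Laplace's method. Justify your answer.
I(n) = sqrt(π/(4n))

Here φ(x) = 4 · (x − 6)^2 has its unique minimum at x* = 6 with φ(x*) = 0 and φ''(x*) = 8. Laplace's method gives
  I(n) ~ e^(−n φ(x*)) · sqrt(2π / (n · φ''(x*))) = sqrt(2π / (8n)) = sqrt(π/(4n)).
This is exact: substituting u = (x − 6)·sqrt(4n) gives I(n) = (1/sqrt(4n)) ∫_{−∞}^{∞} e^(−u^2) du = sqrt(π/(4n)).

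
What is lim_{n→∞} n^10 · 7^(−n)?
lim = 0

Exponentials with base > 1 dominate every fixed polynomial: for any fixed c, n^c / 7^n → 0 as n → ∞ (e.g. by the ratio test, or by writing 7^n = e^(n ln 7) and noting e^(n ln 7) / n^c → ∞). Hence n^10 · 7^(−n) = n^10 / 7^n → 0.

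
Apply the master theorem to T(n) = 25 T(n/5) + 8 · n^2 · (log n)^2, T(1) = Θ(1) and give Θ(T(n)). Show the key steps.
T(n) = Θ(n^2 · (log n)^3)

Here log_5 25 = 2 and f(n) = 8 · n^2 · (log n)^2 = Θ(n^(log_5 25) · (log n)^2). This is the extended Case 2 of the master theorem (f matches the critical exponent up to log factors), giving T(n) = Θ(n^(log_5 25) · (log n)^(2+1)) = Θ(n^2 · (log n)^3).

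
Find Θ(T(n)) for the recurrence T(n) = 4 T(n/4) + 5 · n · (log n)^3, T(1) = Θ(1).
T(n) = Θ(n · (log n)^4)

Here log_4 4 = 1 and f(n) = 5 · n · (log n)^3 = Θ(n^(log_4 4) · (log n)^3). This is the extended Case 2 of the master theorem (f matches the critical exponent up to log factors), giving T(n) = Θ(n^(log_4 4) · (log n)^(3+1)) = Θ(n · (log n)^4).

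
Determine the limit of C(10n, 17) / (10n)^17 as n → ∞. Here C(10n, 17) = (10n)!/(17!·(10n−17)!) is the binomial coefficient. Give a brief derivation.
lim = 1/17! = 1/355687428096000

With N = 10n → ∞: C(N, 17) / N^17 = [N(N−1)…(N−16)] / (17! · N^17) = (1/17!) · 1 · (1 − 1/(10n)) · … · (1 − 16/(10n)). Each factor → 1 as N → ∞, so the limit is 1/17! = 1/355687428096000.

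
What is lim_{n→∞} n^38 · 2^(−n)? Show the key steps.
lim = 0

Exponentials with base > 1 dominate every fixed polynomial: for any fixed c, n^c / 2^n → 0 as n → ∞ (e.g. by the ratio test, or by writing 2^n = e^(n ln 2) and noting e^(n ln 2) / n^c → ∞). Hence n^38 · 2^(−n) = n^38 / 2^n → 0.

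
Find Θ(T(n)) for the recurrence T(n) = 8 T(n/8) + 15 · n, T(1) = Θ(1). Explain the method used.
T(n) = Θ(n log n)

log_8 8 = 1, and f(n) = 15 · n = Θ(n^(log_8 8)). This is Case 2 of the master theorem: T(n) = Θ(f(n) · log n) = Θ(n log n).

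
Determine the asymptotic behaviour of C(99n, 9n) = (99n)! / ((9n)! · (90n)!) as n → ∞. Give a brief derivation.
C(99n, 9n) ~ (285311670611/10000000000)^(9n) · sqrt(11/(20π·9n))

Write N = 9n. Apply Stirling to each factorial:
  (11N)! ~ sqrt(2π·11N) · (11N/e)^(11N),
  N! ~ sqrt(2π N) · (N/e)^N,
  (10N)! ~ sqrt(2π·10N) · (10N/e)^(10N).
The exponential factors combine to (11N)^(11N) / (N^N · (10N)^(10N)) = 11^(11N)/10^(10N) = (11^11/10^10)^N = (285311670611/10000000000)^N.
The square-root prefactors combine to sqrt(2π·11N) / (sqrt(2π N)·sqrt(2π·10N)) = sqrt(11 / (2π·10·N)) = sqrt(11/(20π·9n)).
Substituting N = 9n: C(99n, 9n) ~ (285311670611/10000000000)^(9n) · sqrt(11/(20π·9n)).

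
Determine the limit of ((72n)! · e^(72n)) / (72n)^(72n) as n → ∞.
lim = ∞

Stirling: (72n)! ~ sqrt(2π·72n) · (72n/e)^(72n). Hence
  (72n)! · e^(72n) / (72n)^(72n) ~ sqrt(2π·72n) = sqrt(2π·72) · sqrt(n) → ∞.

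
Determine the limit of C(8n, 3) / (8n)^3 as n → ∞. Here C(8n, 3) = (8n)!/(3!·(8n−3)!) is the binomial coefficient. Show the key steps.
lim = 1/3! = 1/6

With N = 8n → ∞: C(N, 3) / N^3 = [N(N−1)…(N−2)] / (3! · N^3) = (1/3!) · 1 · (1 − 1/(8n)) · (1 − 2/(8n)). Each factor → 1 as N → ∞, so the limit is 1/3! = 1/6.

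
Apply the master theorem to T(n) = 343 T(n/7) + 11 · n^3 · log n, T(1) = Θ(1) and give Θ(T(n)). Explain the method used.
T(n) = Θ(n^3 · (log n)^2)

Here log_7 343 = 3 and f(n) = 11 · n^3 · log n = Θ(n^(log_7 343) · (log n)^1). This is the extended Case 2 of the master theorem (f matches the critical exponent up to log factors), giving T(n) = Θ(n^(log_7 343) · (log n)^(1+1)) = Θ(n^3 · (log n)^2).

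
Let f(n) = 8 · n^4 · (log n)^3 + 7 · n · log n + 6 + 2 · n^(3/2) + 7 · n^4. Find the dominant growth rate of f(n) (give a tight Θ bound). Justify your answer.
f(n) ∈ Θ(n^4 · (log n)^3)

Compare the terms by growth order. For large n, n^a · (log n)^b dominates n^a' · (log n)^b' iff a > a', or (a = a' and b > b'). Ranking the 5 terms shows the dominant one is 8 · n^4 · (log n)^3. Hence f(n) ∈ Θ(n^4 · (log n)^3).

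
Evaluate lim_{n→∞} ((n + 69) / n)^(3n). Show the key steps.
lim = e^207

Rewrite as (1 + 69/n)^(3n). By the standard limit (1 + x/n)^n → e^x, we have (1 + 69/n)^n → e^69, and raising to the 3rd power gives e^207.
More precisely, ln[(1 + 69/n)^(3n)] = 3n · ln(1 + 69/n) = 3n · (69/n + O(1/n^2)) = 207 + O(1/n) → 207.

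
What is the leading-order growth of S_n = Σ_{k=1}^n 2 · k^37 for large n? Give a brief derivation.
S_n ~ n^38 / 19

By integral comparison (Euler-Maclaurin), Σ_{k=1}^n 2 · k^37 = 2 · ∫_0^n x^37 dx + O(n^37) = 2 · n^38/38 = n^38 / 19 + O(n^37). (Equivalently, Faulhaber's formula gives the same leading term.)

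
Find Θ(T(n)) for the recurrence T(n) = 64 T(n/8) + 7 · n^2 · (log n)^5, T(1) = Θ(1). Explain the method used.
T(n) = Θ(n^2 · (log n)^6)

Here log_8 64 = 2 and f(n) = 7 · n^2 · (log n)^5 = Θ(n^(log_8 64) · (log n)^5). This is the extended Case 2 of the master theorem (f matches the critical exponent up to log factors), giving T(n) = Θ(n^(log_8 64) · (log n)^(5+1)) = Θ(n^2 · (log n)^6).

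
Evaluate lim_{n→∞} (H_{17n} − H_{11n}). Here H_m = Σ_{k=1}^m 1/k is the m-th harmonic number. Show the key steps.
lim = ln(17/11)

Euler-Maclaurin gives H_m = ln m + γ + 1/(2m) + O(1/m^2). The γ and O(1/m) terms cancel in the difference:
  H_{17n} − H_{11n} = ln(17n) − ln(11n) + O(1/n) = ln(17/11) + O(1/n).
Hence the limit is ln(17/11).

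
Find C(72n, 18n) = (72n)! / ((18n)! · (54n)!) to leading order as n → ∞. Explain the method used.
C(72n, 18n) ~ (256/27)^(18n) · sqrt(2/(3π·18n))

Write N = 18n. Apply Stirling to each factorial:
  (4N)! ~ sqrt(2π·4N) · (4N/e)^(4N),
  N! ~ sqrt(2π N) · (N/e)^N,
  (3N)! ~ sqrt(2π·3N) · (3N/e)^(3N).
The exponential factors combine to (4N)^(4N) / (N^N · (3N)^(3N)) = 4^(4N)/3^(3N) = (4^4/3^3)^N = (256/27)^N.
The square-root prefactors combine to sqrt(2π·4N) / (sqrt(2π N)·sqrt(2π·3N)) = sqrt(4 / (2π·3·N)) = sqrt(2/(3π·18n)).
Substituting N = 18n: C(72n, 18n) ~ (256/27)^(18n) · sqrt(2/(3π·18n)).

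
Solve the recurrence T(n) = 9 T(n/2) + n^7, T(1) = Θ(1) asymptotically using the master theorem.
T(n) = Θ(n^7)

log_2 9 ≈ 3.170. f(n) = n^7 dominates n^(log_2 9) since 7 > 3.170, and the regularity condition a·f(n/b) = 9·(n/2)^7 = (9/128)·n^7 ≤ c·f(n) holds with c = 9/128 ≈ 0.0703 < 1. So this is Case 3: T(n) = Θ(f(n)) = Θ(n^7).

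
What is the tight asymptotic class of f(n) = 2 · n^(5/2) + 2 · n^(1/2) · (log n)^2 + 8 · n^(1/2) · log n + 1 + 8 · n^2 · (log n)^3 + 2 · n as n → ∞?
f(n) ∈ Θ(n^(5/2))

Compare the terms by growth order. For large n, n^a · (log n)^b dominates n^a' · (log n)^b' iff a > a', or (a = a' and b > b'). Ranking the 6 terms shows the dominant one is 2 · n^(5/2). Hence f(n) ∈ Θ(n^(5/2)).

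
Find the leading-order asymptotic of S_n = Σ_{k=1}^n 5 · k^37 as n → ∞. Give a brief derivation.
S_n ~ 5 · n^38 / 38

By integral comparison (Euler-Maclaurin), Σ_{k=1}^n 5 · k^37 = 5 · ∫_0^n x^37 dx + O(n^37) = 5 · n^38/38 + O(n^37). (Equivalently, Faulhaber's formula gives the same leading term.)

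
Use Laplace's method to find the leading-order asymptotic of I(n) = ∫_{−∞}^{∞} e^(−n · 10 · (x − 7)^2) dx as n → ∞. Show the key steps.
I(n) = sqrt(π/(10n))

Here φ(x) = 10 · (x − 7)^2 has its unique minimum at x* = 7 with φ(x*) = 0 and φ''(x*) = 20. Laplace's method gives
  I(n) ~ e^(−n φ(x*)) · sqrt(2π / (n · φ''(x*))) = sqrt(2π / (20n)) = sqrt(π/(10n)).
This is exact: substituting u = (x − 7)·sqrt(10n) gives I(n) = (1/sqrt(10n)) ∫_{−∞}^{∞} e^(−u^2) du = sqrt(π/(10n)).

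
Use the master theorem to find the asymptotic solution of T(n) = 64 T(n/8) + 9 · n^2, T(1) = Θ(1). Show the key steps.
T(n) = Θ(n^2 log n)

log_8 64 = 2, and f(n) = 9 · n^2 = Θ(n^(log_8 64)). This is Case 2 of the master theorem: T(n) = Θ(f(n) · log n) = Θ(n^2 log n).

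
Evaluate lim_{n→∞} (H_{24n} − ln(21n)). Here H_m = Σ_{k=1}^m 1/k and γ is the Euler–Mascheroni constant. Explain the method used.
lim = ln(8/7) + γ

By Euler-Maclaurin, H_m = ln m + γ + O(1/m). So
  H_{24n} − ln(21n) = ln(24n) + γ − ln(21n) + O(1/n)
                       = ln(24/21) + γ + O(1/n).
Hence the limit is ln(24/21) + γ (= ln(8/7)).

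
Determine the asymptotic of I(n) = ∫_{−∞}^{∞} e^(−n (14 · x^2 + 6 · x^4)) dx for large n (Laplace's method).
I(n) ~ sqrt(π/(14n))

φ(x) = 14 · x^2 + 6 · x^4 has its unique global minimum at x* = 0 (since φ'(x) = 28x + 24x^3 = 0 only at x = 0 for real x with both coefficients positive, and φ → ∞ as |x| → ∞). At x* = 0, φ(0) = 0 and φ''(0) = 28. Laplace's method then gives
  I(n) ~ sqrt(2π / (n · φ''(0))) · e^(−n φ(0)) = sqrt(2π / (28n)) = sqrt(π/(14n)).
The 6 · x^4 term contributes only at subleading order (an O(1/n) relative correction).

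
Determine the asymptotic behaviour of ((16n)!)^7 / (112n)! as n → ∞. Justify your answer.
((16n)!)^7/(112n)! ~ ((2π·16n)^(6/2) / sqrt(7)) · 7^(−7·16n)  →  0

Write N = 16n. Stirling: N! ~ sqrt(2π N)(N/e)^N and (7N)! ~ sqrt(2π·7N)·(7N/e)^(7N).
  (N!)^7/(7N)! ~ (2π N)^(7/2) (N/e)^(7N) / [sqrt(2π·7N) (7N/e)^(7N)]
     = (2π N)^(7/2) / sqrt(2π·7N) · (N/(7N))^(7N)
     = (2π N)^((7−1)/2) / sqrt(7) · 7^(−7N).
Since 7^7 > 1, the factor 7^(−7N) decays exponentially, so the ratio → 0. Substituting N = 16n gives the stated form.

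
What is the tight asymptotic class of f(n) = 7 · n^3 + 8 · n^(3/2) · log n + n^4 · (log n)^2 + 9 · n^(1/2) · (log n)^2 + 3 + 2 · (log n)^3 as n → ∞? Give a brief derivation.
f(n) ∈ Θ(n^4 · (log n)^2)

Compare the terms by growth order. For large n, n^a · (log n)^b dominates n^a' · (log n)^b' iff a > a', or (a = a' and b > b'). Ranking the 6 terms shows the dominant one is n^4 · (log n)^2. Hence f(n) ∈ Θ(n^4 · (log n)^2).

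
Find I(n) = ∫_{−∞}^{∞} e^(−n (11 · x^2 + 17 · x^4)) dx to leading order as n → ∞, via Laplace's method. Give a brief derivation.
I(n) ~ sqrt(π/(11n))

φ(x) = 11 · x^2 + 17 · x^4 has its unique global minimum at x* = 0 (since φ'(x) = 22x + 68x^3 = 0 only at x = 0 for real x with both coefficients positive, and φ → ∞ as |x| → ∞). At x* = 0, φ(0) = 0 and φ''(0) = 22. Laplace's method then gives
  I(n) ~ sqrt(2π / (n · φ''(0))) · e^(−n φ(0)) = sqrt(2π / (22n)) = sqrt(π/(11n)).
The 17 · x^4 term contributes only at subleading order (an O(1/n) relative correction).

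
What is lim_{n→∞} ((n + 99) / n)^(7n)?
lim = e^693

Rewrite as (1 + 99/n)^(7n). By the standard limit (1 + x/n)^n → e^x, we have (1 + 99/n)^n → e^99, and raising to the 7th power gives e^693.
More precisely, ln[(1 + 99/n)^(7n)] = 7n · ln(1 + 99/n) = 7n · (99/n + O(1/n^2)) = 693 + O(1/n) → 693.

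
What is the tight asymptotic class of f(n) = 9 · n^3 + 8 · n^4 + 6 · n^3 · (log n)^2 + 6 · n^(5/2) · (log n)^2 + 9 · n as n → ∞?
f(n) ∈ Θ(n^4)

Compare the terms by growth order. For large n, n^a · (log n)^b dominates n^a' · (log n)^b' iff a > a', or (a = a' and b > b'). Ranking the 5 terms shows the dominant one is 8 · n^4. Hence f(n) ∈ Θ(n^4).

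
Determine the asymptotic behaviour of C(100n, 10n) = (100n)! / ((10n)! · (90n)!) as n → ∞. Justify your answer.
C(100n, 10n) ~ (10000000000/387420489)^(10n) · sqrt(5/(9π·10n))

Write N = 10n. Apply Stirling to each factorial:
  (10N)! ~ sqrt(2π·10N) · (10N/e)^(10N),
  N! ~ sqrt(2π N) · (N/e)^N,
  (9N)! ~ sqrt(2π·9N) · (9N/e)^(9N).
The exponential factors combine to (10N)^(10N) / (N^N · (9N)^(9N)) = 10^(10N)/9^(9N) = (10^10/9^9)^N = (10000000000/387420489)^N.
The square-root prefactors combine to sqrt(2π·10N) / (sqrt(2π N)·sqrt(2π·9N)) = sqrt(10 / (2π·9·N)) = sqrt(5/(9π·10n)).
Substituting N = 10n: C(100n, 10n) ~ (10000000000/387420489)^(10n) · sqrt(5/(9π·10n)).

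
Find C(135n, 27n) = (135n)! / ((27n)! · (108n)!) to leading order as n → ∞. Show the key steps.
C(135n, 27n) ~ (3125/256)^(27n) · sqrt(5/(8π·27n))

Write N = 27n. Apply Stirling to each factorial:
  (5N)! ~ sqrt(2π·5N) · (5N/e)^(5N),
  N! ~ sqrt(2π N) · (N/e)^N,
  (4N)! ~ sqrt(2π·4N) · (4N/e)^(4N).
The exponential factors combine to (5N)^(5N) / (N^N · (4N)^(4N)) = 5^(5N)/4^(4N) = (5^5/4^4)^N = (3125/256)^N.
The square-root prefactors combine to sqrt(2π·5N) / (sqrt(2π N)·sqrt(2π·4N)) = sqrt(5 / (2π·4·N)) = sqrt(5/(8π·27n)).
Substituting N = 27n: C(135n, 27n) ~ (3125/256)^(27n) · sqrt(5/(8π·27n)).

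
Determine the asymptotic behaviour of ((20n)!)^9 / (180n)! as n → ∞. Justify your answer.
((20n)!)^9/(180n)! ~ ((2π·20n)^(8/2) / 3) · 9^(−9·20n)  →  0

Write N = 20n. Stirling: N! ~ sqrt(2π N)(N/e)^N and (9N)! ~ sqrt(2π·9N)·(9N/e)^(9N).
  (N!)^9/(9N)! ~ (2π N)^(9/2) (N/e)^(9N) / [sqrt(2π·9N) (9N/e)^(9N)]
     = (2π N)^(9/2) / sqrt(2π·9N) · (N/(9N))^(9N)
     = (2π N)^((9−1)/2) / 3 · 9^(−9N).
Since 9^9 > 1, the factor 9^(−9N) decays exponentially, so the ratio → 0. Substituting N = 20n gives the stated form.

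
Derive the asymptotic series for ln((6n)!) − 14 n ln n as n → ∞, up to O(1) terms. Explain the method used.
ln((6n)!) − 14 n ln n = −8 n ln n + 6(ln 6 − 1) n + (1/2) ln(2π·6n) + O(1/n)

Stirling: ln((6n)!) = 6n ln(6n) − 6n + (1/2) ln(2π·6n) + O(1/n).
Expand 6n ln(6n) = 6n (ln n + ln 6) = 6n ln n + 6n ln 6.
Subtract 14n ln n: leading term is (6 − 14) n ln n = −8 n ln n. The next term is 6n ln 6 − 6n = 6(ln 6 − 1) n. Then the (1/2) ln(2π·6n) correction.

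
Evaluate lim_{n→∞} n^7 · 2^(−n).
lim = 0

Exponentials with base > 1 dominate every fixed polynomial: for any fixed c, n^c / 2^n → 0 as n → ∞ (e.g. by the ratio test, or by writing 2^n = e^(n ln 2) and noting e^(n ln 2) / n^c → ∞). Hence n^7 · 2^(−n) = n^7 / 2^n → 0.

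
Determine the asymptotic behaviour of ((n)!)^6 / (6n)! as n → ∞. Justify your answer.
((n)!)^6/(6n)! ~ ((2π·n)^(5/2) / sqrt(6)) · 6^(−6·n)  →  0

Write N = n. Stirling: N! ~ sqrt(2π N)(N/e)^N and (6N)! ~ sqrt(2π·6N)·(6N/e)^(6N).
  (N!)^6/(6N)! ~ (2π N)^(6/2) (N/e)^(6N) / [sqrt(2π·6N) (6N/e)^(6N)]
     = (2π N)^(6/2) / sqrt(2π·6N) · (N/(6N))^(6N)
     = (2π N)^((6−1)/2) / sqrt(6) · 6^(−6N).
Since 6^6 > 1, the factor 6^(−6N) decays exponentially, so the ratio → 0. Substituting N = n gives the stated form.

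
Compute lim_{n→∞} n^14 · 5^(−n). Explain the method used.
lim = 0

Exponentials with base > 1 dominate every fixed polynomial: for any fixed c, n^c / 5^n → 0 as n → ∞ (e.g. by the ratio test, or by writing 5^n = e^(n ln 5) and noting e^(n ln 5) / n^c → ∞). Hence n^14 · 5^(−n) = n^14 / 5^n → 0.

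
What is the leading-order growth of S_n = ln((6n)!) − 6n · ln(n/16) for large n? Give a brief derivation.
S_n ~ 6n · (ln 96 − 1) + O(ln n)

Stirling: ln((6n)!) = 6n ln(6n) − 6n + O(ln n).
  S_n = 6n ln(6n) − 6n − 6n ln(n/16) + O(ln n)
      = 6n ln(6n) − 6n ln n + 6n ln 16 − 6n + O(ln n)
      = 6n ln 6 + 6n ln 16 − 6n + O(ln n)
      = 6n (ln 96 − 1) + O(ln n).
Numerically ln(96) − 1 ≈ 3.5643.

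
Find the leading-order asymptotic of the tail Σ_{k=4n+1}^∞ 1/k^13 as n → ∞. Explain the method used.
Σ_{k>4n} 1/k^13 ~ 1/(12 · (4n)^12)

Compare to the integral: ∫_{4n}^∞ x^(−13) dx = [−x^(−12)/12]_{4n}^∞ = 1/((13−1)·(4n)^12). Euler-Maclaurin then gives
  Σ_{k>4n} 1/k^13 = ∫_{4n}^∞ dx/x^13 − 1/(2·(4n)^13) + O(1/(4n)^14).
(Equivalently this is ζ(13) − Σ_{k≤4n} 1/k^13.)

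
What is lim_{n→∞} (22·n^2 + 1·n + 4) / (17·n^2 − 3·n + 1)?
lim = 22/17

For large n the leading n^2 terms dominate both numerator and denominator. Dividing top and bottom by n^2, every other term tends to 0, leaving 22/17.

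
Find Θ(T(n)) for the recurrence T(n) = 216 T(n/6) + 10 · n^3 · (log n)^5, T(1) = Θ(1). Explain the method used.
T(n) = Θ(n^3 · (log n)^6)

Here log_6 216 = 3 and f(n) = 10 · n^3 · (log n)^5 = Θ(n^(log_6 216) · (log n)^5). This is the extended Case 2 of the master theorem (f matches the critical exponent up to log factors), giving T(n) = Θ(n^(log_6 216) · (log n)^(5+1)) = Θ(n^3 · (log n)^6).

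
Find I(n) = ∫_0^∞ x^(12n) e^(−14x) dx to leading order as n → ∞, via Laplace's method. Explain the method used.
I(n) ~ (sqrt(2π·12n) / 14) · (12n/(14e))^(12n)

Write the integrand as exp(12n ln x − 14x) and set f(x) = 12n ln x − 14x. Then f'(x) = 12n/x − 14 = 0 at x* = 12n/14, and f''(x*) = −12n/x*^2 = −14^2/(12n). Laplace's method (interior maximum) gives
  I(n) ~ e^(f(x*)) · sqrt(2π / |f''(x*)|)
        = exp(12n ln(12n/14) − 12n) · sqrt(2π · 12n / 14^2)
        = (12n/14)^(12n) e^(−12n) · sqrt(2π·12n) / 14
        = (sqrt(2π·12n) / 14) · (12n/(14e))^(12n).
This matches Γ(12n+1)/14^(12n+1) with Stirling applied to Γ.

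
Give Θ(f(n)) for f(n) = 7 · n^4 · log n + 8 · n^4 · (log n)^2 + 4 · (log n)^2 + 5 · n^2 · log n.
f(n) ∈ Θ(n^4 · (log n)^2)

Compare the terms by growth order. For large n, n^a · (log n)^b dominates n^a' · (log n)^b' iff a > a', or (a = a' and b > b'). Ranking the 4 terms shows the dominant one is 8 · n^4 · (log n)^2. Hence f(n) ∈ Θ(n^4 · (log n)^2).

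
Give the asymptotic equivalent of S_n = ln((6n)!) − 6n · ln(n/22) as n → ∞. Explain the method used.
S_n ~ 6n · (ln 132 − 1) + O(ln n)

Stirling: ln((6n)!) = 6n ln(6n) − 6n + O(ln n).
  S_n = 6n ln(6n) − 6n − 6n ln(n/22) + O(ln n)
      = 6n ln(6n) − 6n ln n + 6n ln 22 − 6n + O(ln n)
      = 6n ln 6 + 6n ln 22 − 6n + O(ln n)
      = 6n (ln 132 − 1) + O(ln n).
Numerically ln(132) − 1 ≈ 3.8828.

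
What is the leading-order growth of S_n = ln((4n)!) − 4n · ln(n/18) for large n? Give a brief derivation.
S_n ~ 4n · (ln 72 − 1) + O(ln n)

Stirling: ln((4n)!) = 4n ln(4n) − 4n + O(ln n).
  S_n = 4n ln(4n) − 4n − 4n ln(n/18) + O(ln n)
      = 4n ln(4n) − 4n ln n + 4n ln 18 − 4n + O(ln n)
      = 4n ln 4 + 4n ln 18 − 4n + O(ln n)
      = 4n (ln 72 − 1) + O(ln n).
Numerically ln(72) − 1 ≈ 3.2767.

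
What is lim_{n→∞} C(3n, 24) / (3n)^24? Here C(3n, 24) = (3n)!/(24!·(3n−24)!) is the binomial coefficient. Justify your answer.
lim = 1/24! = 1/620448401733239439360000

With N = 3n → ∞: C(N, 24) / N^24 = [N(N−1)…(N−23)] / (24! · N^24) = (1/24!) · 1 · (1 − 1/(3n)) · … · (1 − 23/(3n)). Each factor → 1 as N → ∞, so the limit is 1/24! = 1/620448401733239439360000.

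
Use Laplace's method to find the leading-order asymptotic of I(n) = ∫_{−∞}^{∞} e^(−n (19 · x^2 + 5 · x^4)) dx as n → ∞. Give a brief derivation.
I(n) ~ sqrt(π/(19n))

φ(x) = 19 · x^2 + 5 · x^4 has its unique global minimum at x* = 0 (since φ'(x) = 38x + 20x^3 = 0 only at x = 0 for real x with both coefficients positive, and φ → ∞ as |x| → ∞). At x* = 0, φ(0) = 0 and φ''(0) = 38. Laplace's method then gives
  I(n) ~ sqrt(2π / (n · φ''(0))) · e^(−n φ(0)) = sqrt(2π / (38n)) = sqrt(π/(19n)).
The 5 · x^4 term contributes only at subleading order (an O(1/n) relative correction).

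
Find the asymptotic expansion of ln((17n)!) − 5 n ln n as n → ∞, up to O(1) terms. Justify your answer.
ln((17n)!) − 5 n ln n = 12 n ln n + 17(ln 17 − 1) n + (1/2) ln(2π·17n) + O(1/n)

Stirling: ln((17n)!) = 17n ln(17n) − 17n + (1/2) ln(2π·17n) + O(1/n).
Expand 17n ln(17n) = 17n (ln n + ln 17) = 17n ln n + 17n ln 17.
Subtract 5n ln n: leading term is (17 − 5) n ln n = 12 n ln n. The next term is 17n ln 17 − 17n = 17(ln 17 − 1) n. Then the (1/2) ln(2π·17n) correction.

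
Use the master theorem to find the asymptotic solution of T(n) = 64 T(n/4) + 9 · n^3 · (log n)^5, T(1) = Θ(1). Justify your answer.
T(n) = Θ(n^3 · (log n)^6)

Here log_4 64 = 3 and f(n) = 9 · n^3 · (log n)^5 = Θ(n^(log_4 64) · (log n)^5). This is the extended Case 2 of the master theorem (f matches the critical exponent up to log factors), giving T(n) = Θ(n^(log_4 64) · (log n)^(5+1)) = Θ(n^3 · (log n)^6).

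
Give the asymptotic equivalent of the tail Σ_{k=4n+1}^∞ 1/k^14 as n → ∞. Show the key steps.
Σ_{k>4n} 1/k^14 ~ 1/(13 · (4n)^13)

Compare to the integral: ∫_{4n}^∞ x^(−14) dx = [−x^(−13)/13]_{4n}^∞ = 1/((14−1)·(4n)^13). Euler-Maclaurin then gives
  Σ_{k>4n} 1/k^14 = ∫_{4n}^∞ dx/x^14 − 1/(2·(4n)^14) + O(1/(4n)^15).
(Equivalently this is ζ(14) − Σ_{k≤4n} 1/k^14.)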